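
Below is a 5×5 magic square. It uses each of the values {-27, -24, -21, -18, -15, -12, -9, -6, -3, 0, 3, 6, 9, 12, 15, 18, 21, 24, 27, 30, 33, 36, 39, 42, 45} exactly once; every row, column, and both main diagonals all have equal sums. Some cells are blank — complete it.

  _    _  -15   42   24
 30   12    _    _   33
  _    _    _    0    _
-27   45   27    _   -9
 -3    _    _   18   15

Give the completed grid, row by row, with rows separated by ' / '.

6 -12 -15 42 24 / 30 12 -6 -24 33 / 39 21 3 0 -18 / -27 45 27 9 -9 / -3 -21 36 18 15

The 25 entries sum to 225, so each line sums to 225/5 = 45.
The remaining cell in row 4 is (4,4) = 45 − 36 = 9.
Using column 4: 42 + 0 + 9 + 18 + ? → (2,4) = 45 − 69 = -24.
The remaining cell in column 5 is (3,5) = 45 − 63 = -18.
The remaining cell in anti-diagonal is (3,3) = 45 − 42 = 3.
From row 2, 45 − (30 + 12 + (-24) + 33) gives (2,3) = -6.
From column 3, 45 − (-15 + (-6) + 3 + 27) gives (5,3) = 36.
Main diagonal needs 45; the known cells sum to 39, so (1,1) = 6.
Row 1 must total 45; the given cells sum to 57, so (1,2) = -12.
Row 5 must total 45; the given cells sum to 66, so (5,2) = -21.
Column 1: 6 + 30 + (-27) + (-3) + ? = 45, so (3,1) = 39.
Column 2 must total 45; the given cells sum to 24, so (3,2) = 21.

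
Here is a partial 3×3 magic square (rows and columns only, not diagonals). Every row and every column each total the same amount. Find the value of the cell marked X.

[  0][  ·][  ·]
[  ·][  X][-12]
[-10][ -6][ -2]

2

Row 3 is complete and sums to -18; that is the magic constant.
Column 1 needs -18; the known cells sum to -10, so (2,1) = -8.
Column 3: -12 + (-2) + ? = -18, so (1,3) = -4.
Row 1: 0 + (-4) + ? = -18, so (1,2) = -14.
Row 2 must total -18; the given cells sum to -20, so (2,2) = 2.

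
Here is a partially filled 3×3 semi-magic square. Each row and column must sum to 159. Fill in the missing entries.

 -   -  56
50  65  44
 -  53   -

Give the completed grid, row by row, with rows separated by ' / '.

Using column 2: 65 + 53 + ? → (1,2) = 159 − 118 = 41.
The remaining cell in column 3 is (3,3) = 159 − 100 = 59.
Row 1 must total 159; the given cells sum to 97, so (1,1) = 62.
Row 3: 53 + 59 + ? = 159, so (3,1) = 47.

62 41 56 / 50 65 44 / 47 53 59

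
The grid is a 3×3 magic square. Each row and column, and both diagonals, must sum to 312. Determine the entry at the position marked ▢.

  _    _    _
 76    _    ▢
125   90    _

132

Row 3 must total 312; the given cells sum to 215, so (3,3) = 97.
Column 1 must total 312; the given cells sum to 201, so (1,1) = 111.
The remaining cell in main diagonal is (2,2) = 312 − 208 = 104.
Using anti-diagonal: 104 + 125 + ? → (1,3) = 312 − 229 = 83.
Row 1: 111 + 83 + ? = 312, so (1,2) = 118.
Row 2 needs 312; the known cells sum to 180, so (2,3) = 132.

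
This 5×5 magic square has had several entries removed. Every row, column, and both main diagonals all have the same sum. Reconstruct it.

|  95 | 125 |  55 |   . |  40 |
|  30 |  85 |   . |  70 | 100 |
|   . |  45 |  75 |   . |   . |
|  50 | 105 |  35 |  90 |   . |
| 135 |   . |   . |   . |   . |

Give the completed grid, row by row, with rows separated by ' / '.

Anti-diagonal is already complete: 40 + 70 + 75 + 105 + 135 = 425, so that is the magic constant.
Using row 1: 95 + 125 + 55 + 40 + ? → (1,4) = 425 − 315 = 110.
From row 2, 425 − (30 + 85 + 70 + 100) gives (2,3) = 140.
Row 4: 50 + 105 + 35 + 90 + ? = 425, so (4,5) = 145.
From column 1, 425 − (95 + 30 + 50 + 135) gives (3,1) = 115.
Using column 2: 125 + 85 + 45 + 105 + ? → (5,2) = 425 − 360 = 65.
The remaining cell in column 3 is (5,3) = 425 − 305 = 120.
Main diagonal needs 425; the known cells sum to 345, so (5,5) = 80.
Row 5 must total 425; the given cells sum to 400, so (5,4) = 25.
Using column 4: 110 + 70 + 90 + 25 + ? → (3,4) = 425 − 295 = 130.
Using column 5: 40 + 100 + 145 + 80 + ? → (3,5) = 425 − 365 = 60.

95 125 55 110 40 / 30 85 140 70 100 / 115 45 75 130 60 / 50 105 35 90 145 / 135 65 120 25 80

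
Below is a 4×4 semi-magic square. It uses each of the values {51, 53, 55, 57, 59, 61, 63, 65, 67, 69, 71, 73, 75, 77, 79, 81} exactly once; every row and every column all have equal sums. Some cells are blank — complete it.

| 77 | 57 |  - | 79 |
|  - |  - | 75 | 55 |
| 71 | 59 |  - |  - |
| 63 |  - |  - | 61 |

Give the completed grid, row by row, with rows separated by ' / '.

77 57 51 79 / 53 81 75 55 / 71 59 65 69 / 63 67 73 61

The 16 entries sum to 1056, so each line sums to 1056/4 = 264.
Row 1 must total 264; the given cells sum to 213, so (1,3) = 51.
Column 1 must total 264; the given cells sum to 211, so (2,1) = 53.
Column 4: 79 + 55 + 61 + ? = 264, so (3,4) = 69.
Row 2 needs 264; the known cells sum to 183, so (2,2) = 81.
Row 3 needs 264; the known cells sum to 199, so (3,3) = 65.
From column 2, 264 − (57 + 81 + 59) gives (4,2) = 67.
Column 3 needs 264; the known cells sum to 191, so (4,3) = 73.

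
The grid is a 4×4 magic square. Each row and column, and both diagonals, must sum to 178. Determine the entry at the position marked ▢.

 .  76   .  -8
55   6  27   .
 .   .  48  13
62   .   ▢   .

Row 2: 55 + 6 + 27 + ? = 178, so (2,4) = 90.
Column 4: -8 + 90 + 13 + ? = 178, so (4,4) = 83.
From main diagonal, 178 − (6 + 48 + 83) gives (1,1) = 41.
From anti-diagonal, 178 − (-8 + 27 + 62) gives (3,2) = 97.
Using row 1: 41 + 76 + (-8) + ? → (1,3) = 178 − 109 = 69.
Row 3: 97 + 48 + 13 + ? = 178, so (3,1) = 20.
Column 2 needs 178; the known cells sum to 179, so (4,2) = -1.
Column 3: 69 + 27 + 48 + ? = 178, so (4,3) = 34.

34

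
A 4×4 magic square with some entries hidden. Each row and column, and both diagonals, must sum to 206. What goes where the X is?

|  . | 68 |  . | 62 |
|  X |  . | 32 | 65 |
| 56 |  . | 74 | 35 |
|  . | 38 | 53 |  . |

From row 3, 206 − (56 + 74 + 35) gives (3,2) = 41.
Column 2 must total 206; the given cells sum to 147, so (2,2) = 59.
The remaining cell in column 3 is (1,3) = 206 − 159 = 47.
Column 4 needs 206; the known cells sum to 162, so (4,4) = 44.
Using main diagonal: 59 + 74 + 44 + ? → (1,1) = 206 − 177 = 29.
Anti-diagonal must total 206; the given cells sum to 135, so (4,1) = 71.
Using row 2: 59 + 32 + 65 + ? → (2,1) = 206 − 156 = 50.

50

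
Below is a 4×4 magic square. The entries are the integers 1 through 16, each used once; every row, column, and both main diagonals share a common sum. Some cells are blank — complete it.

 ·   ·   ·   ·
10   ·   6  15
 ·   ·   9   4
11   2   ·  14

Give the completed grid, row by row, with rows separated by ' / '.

The entries are 1 through 16, which sum to 136, so each line sums to 136/4 = 34.
Row 2 needs 34; the known cells sum to 31, so (2,2) = 3.
The remaining cell in row 4 is (4,3) = 34 − 27 = 7.
Column 3 must total 34; the given cells sum to 22, so (1,3) = 12.
From column 4, 34 − (15 + 4 + 14) gives (1,4) = 1.
Using main diagonal: 3 + 9 + 14 + ? → (1,1) = 34 − 26 = 8.
Anti-diagonal: 1 + 6 + 11 + ? = 34, so (3,2) = 16.
Using row 1: 8 + 12 + 1 + ? → (1,2) = 34 − 21 = 13.
Row 3 needs 34; the known cells sum to 29, so (3,1) = 5.

8 13 12 1 / 10 3 6 15 / 5 16 9 4 / 11 2 7 14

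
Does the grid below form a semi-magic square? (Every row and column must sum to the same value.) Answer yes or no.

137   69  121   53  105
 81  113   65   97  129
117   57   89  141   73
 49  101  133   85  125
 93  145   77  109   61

No — column 2 sums to 485 but column 5 sums to 493.

Row 1: 137 + 69 + 121 + 53 + 105 = 485.
Row 2: 81 + 113 + 65 + 97 + 129 = 485.
Row 3: 117 + 57 + 89 + 141 + 73 = 477.
Row 4: 49 + 101 + 133 + 85 + 125 = 493.
Row 5: 93 + 145 + 77 + 109 + 61 = 485.
Column 1: 137 + 81 + 117 + 49 + 93 = 477.
Column 2: 69 + 113 + 57 + 101 + 145 = 485.
Column 3: 121 + 65 + 89 + 133 + 77 = 485.
Column 4: 53 + 97 + 141 + 85 + 109 = 485.
Column 5: 105 + 129 + 73 + 125 + 61 = 493.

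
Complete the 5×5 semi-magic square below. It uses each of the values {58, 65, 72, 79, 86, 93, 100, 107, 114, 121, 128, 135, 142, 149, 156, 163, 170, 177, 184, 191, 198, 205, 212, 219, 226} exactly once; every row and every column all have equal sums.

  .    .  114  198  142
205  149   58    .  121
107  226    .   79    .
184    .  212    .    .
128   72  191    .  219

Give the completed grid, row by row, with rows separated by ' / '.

The 25 entries sum to 3550, so each line sums to 3550/5 = 710.
The remaining cell in row 2 is (2,4) = 710 − 533 = 177.
The remaining cell in row 5 is (5,4) = 710 − 610 = 100.
Using column 1: 205 + 107 + 184 + 128 + ? → (1,1) = 710 − 624 = 86.
The remaining cell in column 3 is (3,3) = 710 − 575 = 135.
The remaining cell in column 4 is (4,4) = 710 − 554 = 156.
Using row 1: 86 + 114 + 198 + 142 + ? → (1,2) = 710 − 540 = 170.
From row 3, 710 − (107 + 226 + 135 + 79) gives (3,5) = 163.
Using column 2: 170 + 149 + 226 + 72 + ? → (4,2) = 710 − 617 = 93.
From column 5, 710 − (142 + 121 + 163 + 219) gives (4,5) = 65.

86 170 114 198 142 / 205 149 58 177 121 / 107 226 135 79 163 / 184 93 212 156 65 / 128 72 191 100 219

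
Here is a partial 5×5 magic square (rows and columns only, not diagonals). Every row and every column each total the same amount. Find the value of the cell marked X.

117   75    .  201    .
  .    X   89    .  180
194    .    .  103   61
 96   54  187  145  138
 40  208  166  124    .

131

Row 4 is complete and sums to 620; that is the magic constant.
Row 5 must total 620; the given cells sum to 538, so (5,5) = 82.
Column 1 must total 620; the given cells sum to 447, so (2,1) = 173.
From column 4, 620 − (201 + 103 + 145 + 124) gives (2,4) = 47.
Column 5: 180 + 61 + 138 + 82 + ? = 620, so (1,5) = 159.
Using row 1: 117 + 75 + 201 + 159 + ? → (1,3) = 620 − 552 = 68.
From row 2, 620 − (173 + 89 + 47 + 180) gives (2,2) = 131.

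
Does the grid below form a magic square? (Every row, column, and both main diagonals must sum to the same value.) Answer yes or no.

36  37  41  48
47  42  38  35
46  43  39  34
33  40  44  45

Row 1: 36 + 37 + 41 + 48 = 162.
Row 2: 47 + 42 + 38 + 35 = 162.
Row 3: 46 + 43 + 39 + 34 = 162.
Row 4: 33 + 40 + 44 + 45 = 162.
Column 1: 36 + 47 + 46 + 33 = 162.
Column 2: 37 + 42 + 43 + 40 = 162.
Column 3: 41 + 38 + 39 + 44 = 162.
Column 4: 48 + 35 + 34 + 45 = 162.
Main diagonal: 36 + 42 + 39 + 45 = 162.
Anti-diagonal: 48 + 38 + 43 + 33 = 162.
All lines sum to 162.

Yes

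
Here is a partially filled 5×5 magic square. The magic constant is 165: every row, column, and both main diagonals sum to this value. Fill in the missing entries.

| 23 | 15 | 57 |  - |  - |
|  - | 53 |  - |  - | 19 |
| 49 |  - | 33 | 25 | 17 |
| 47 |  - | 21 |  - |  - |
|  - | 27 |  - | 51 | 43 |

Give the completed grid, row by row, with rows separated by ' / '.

Using row 3: 49 + 33 + 25 + 17 + ? → (3,2) = 165 − 124 = 41.
The remaining cell in column 2 is (4,2) = 165 − 136 = 29.
Main diagonal: 23 + 53 + 33 + 43 + ? = 165, so (4,4) = 13.
From row 4, 165 − (47 + 29 + 21 + 13) gives (4,5) = 55.
Column 5 must total 165; the given cells sum to 134, so (1,5) = 31.
Using row 1: 23 + 15 + 57 + 31 + ? → (1,4) = 165 − 126 = 39.
Using column 4: 39 + 25 + 13 + 51 + ? → (2,4) = 165 − 128 = 37.
The remaining cell in anti-diagonal is (5,1) = 165 − 130 = 35.
Row 5 needs 165; the known cells sum to 156, so (5,3) = 9.
Column 1 needs 165; the known cells sum to 154, so (2,1) = 11.
Using column 3: 57 + 33 + 21 + 9 + ? → (2,3) = 165 − 120 = 45.

23 15 57 39 31 / 11 53 45 37 19 / 49 41 33 25 17 / 47 29 21 13 55 / 35 27 9 51 43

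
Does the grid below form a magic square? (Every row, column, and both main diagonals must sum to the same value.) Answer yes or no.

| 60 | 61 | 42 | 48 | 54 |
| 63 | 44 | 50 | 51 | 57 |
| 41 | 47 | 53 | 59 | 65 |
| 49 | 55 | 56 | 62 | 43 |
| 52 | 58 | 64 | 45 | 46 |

Yes

Row 1: 60 + 61 + 42 + 48 + 54 = 265.
Row 2: 63 + 44 + 50 + 51 + 57 = 265.
Row 3: 41 + 47 + 53 + 59 + 65 = 265.
Row 4: 49 + 55 + 56 + 62 + 43 = 265.
Row 5: 52 + 58 + 64 + 45 + 46 = 265.
Column 1: 60 + 63 + 41 + 49 + 52 = 265.
Column 2: 61 + 44 + 47 + 55 + 58 = 265.
Column 3: 42 + 50 + 53 + 56 + 64 = 265.
Column 4: 48 + 51 + 59 + 62 + 45 = 265.
Column 5: 54 + 57 + 65 + 43 + 46 = 265.
Main diagonal: 60 + 44 + 53 + 62 + 46 = 265.
Anti-diagonal: 54 + 51 + 53 + 55 + 52 = 265.
All lines sum to 265.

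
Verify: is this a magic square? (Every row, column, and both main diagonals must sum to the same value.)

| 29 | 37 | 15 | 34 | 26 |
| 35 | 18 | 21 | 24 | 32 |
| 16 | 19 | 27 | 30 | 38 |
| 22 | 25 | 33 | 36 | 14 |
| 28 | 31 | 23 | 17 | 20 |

Row 1: 29 + 37 + 15 + 34 + 26 = 141.
Row 2: 35 + 18 + 21 + 24 + 32 = 130.
Row 3: 16 + 19 + 27 + 30 + 38 = 130.
Row 4: 22 + 25 + 33 + 36 + 14 = 130.
Row 5: 28 + 31 + 23 + 17 + 20 = 119.
Column 1: 29 + 35 + 16 + 22 + 28 = 130.
Column 2: 37 + 18 + 19 + 25 + 31 = 130.
Column 3: 15 + 21 + 27 + 33 + 23 = 119.
Column 4: 34 + 24 + 30 + 36 + 17 = 141.
Column 5: 26 + 32 + 38 + 14 + 20 = 130.
Main diagonal: 29 + 18 + 27 + 36 + 20 = 130.
Anti-diagonal: 26 + 24 + 27 + 25 + 28 = 130.

No — column 1 sums to 130 but column 3 sums to 119.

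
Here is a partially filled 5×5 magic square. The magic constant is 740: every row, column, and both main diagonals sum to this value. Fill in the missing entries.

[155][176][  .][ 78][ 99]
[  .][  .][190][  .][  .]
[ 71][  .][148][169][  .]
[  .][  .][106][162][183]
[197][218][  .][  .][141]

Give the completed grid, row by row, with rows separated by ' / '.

The remaining cell in row 1 is (1,3) = 740 − 508 = 232.
The remaining cell in column 3 is (5,3) = 740 − 676 = 64.
Main diagonal must total 740; the given cells sum to 606, so (2,2) = 134.
Row 5 needs 740; the known cells sum to 620, so (5,4) = 120.
Column 4: 78 + 169 + 162 + 120 + ? = 740, so (2,4) = 211.
From anti-diagonal, 740 − (99 + 211 + 148 + 197) gives (4,2) = 85.
The remaining cell in row 4 is (4,1) = 740 − 536 = 204.
Using column 1: 155 + 71 + 204 + 197 + ? → (2,1) = 740 − 627 = 113.
The remaining cell in column 2 is (3,2) = 740 − 613 = 127.
Row 2 must total 740; the given cells sum to 648, so (2,5) = 92.
Row 3 needs 740; the known cells sum to 515, so (3,5) = 225.

155 176 232 78 99 / 113 134 190 211 92 / 71 127 148 169 225 / 204 85 106 162 183 / 197 218 64 120 141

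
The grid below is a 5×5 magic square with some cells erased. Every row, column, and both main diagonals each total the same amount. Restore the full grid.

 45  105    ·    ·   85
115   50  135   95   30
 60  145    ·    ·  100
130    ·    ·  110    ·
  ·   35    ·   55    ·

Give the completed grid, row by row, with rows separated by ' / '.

45 105 65 125 85 / 115 50 135 95 30 / 60 145 80 40 100 / 130 90 25 110 70 / 75 35 120 55 140

Row 2 is already complete: 115 + 50 + 135 + 95 + 30 = 425, so that is the magic constant.
Column 1 needs 425; the known cells sum to 350, so (5,1) = 75.
From column 2, 425 − (105 + 50 + 145 + 35) gives (4,2) = 90.
The remaining cell in anti-diagonal is (3,3) = 425 − 345 = 80.
The remaining cell in row 3 is (3,4) = 425 − 385 = 40.
Using column 4: 95 + 40 + 110 + 55 + ? → (1,4) = 425 − 300 = 125.
The remaining cell in main diagonal is (5,5) = 425 − 285 = 140.
Row 1 must total 425; the given cells sum to 360, so (1,3) = 65.
Using row 5: 75 + 35 + 55 + 140 + ? → (5,3) = 425 − 305 = 120.
Column 3: 65 + 135 + 80 + 120 + ? = 425, so (4,3) = 25.
Column 5 must total 425; the given cells sum to 355, so (4,5) = 70.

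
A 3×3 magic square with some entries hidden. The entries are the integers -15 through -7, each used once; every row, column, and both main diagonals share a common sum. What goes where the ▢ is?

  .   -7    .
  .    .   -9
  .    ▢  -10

The entries are -15 through -7, which sum to -99, so each line sums to -99/3 = -33.
Column 3: -9 + (-10) + ? = -33, so (1,3) = -14.
Row 1 must total -33; the given cells sum to -21, so (1,1) = -12.
Using main diagonal: -12 + (-10) + ? → (2,2) = -33 − (-22) = -11.
Anti-diagonal: -14 + (-11) + ? = -33, so (3,1) = -8.
Using row 2: -11 + (-9) + ? → (2,1) = -33 − (-20) = -13.
From row 3, -33 − (-8 + (-10)) gives (3,2) = -15.

-15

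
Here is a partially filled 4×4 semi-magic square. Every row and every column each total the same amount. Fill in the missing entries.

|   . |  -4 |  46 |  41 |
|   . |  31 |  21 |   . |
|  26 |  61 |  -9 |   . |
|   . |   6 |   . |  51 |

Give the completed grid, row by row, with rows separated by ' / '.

11 -4 46 41 / 56 31 21 -14 / 26 61 -9 16 / 1 6 36 51

Column 2 is already complete: -4 + 31 + 61 + 6 = 94, so that is the magic constant.
Row 1: -4 + 46 + 41 + ? = 94, so (1,1) = 11.
From row 3, 94 − (26 + 61 + (-9)) gives (3,4) = 16.
Column 3 needs 94; the known cells sum to 58, so (4,3) = 36.
The remaining cell in column 4 is (2,4) = 94 − 108 = -14.
Row 2: 31 + 21 + (-14) + ? = 94, so (2,1) = 56.
Using row 4: 6 + 36 + 51 + ? → (4,1) = 94 − 93 = 1.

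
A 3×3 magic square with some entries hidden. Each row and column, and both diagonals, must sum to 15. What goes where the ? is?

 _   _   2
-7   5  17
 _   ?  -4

Main diagonal: 5 + (-4) + ? = 15, so (1,1) = 14.
From anti-diagonal, 15 − (2 + 5) gives (3,1) = 8.
From row 1, 15 − (14 + 2) gives (1,2) = -1.
From row 3, 15 − (8 + (-4)) gives (3,2) = 11.

11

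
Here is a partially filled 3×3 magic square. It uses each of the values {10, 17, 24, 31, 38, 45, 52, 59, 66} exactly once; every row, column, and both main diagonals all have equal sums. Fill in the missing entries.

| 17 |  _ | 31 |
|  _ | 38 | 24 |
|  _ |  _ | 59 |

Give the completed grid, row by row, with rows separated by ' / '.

17 66 31 / 52 38 24 / 45 10 59

The 9 entries sum to 342, so each line sums to 342/3 = 114.
The remaining cell in row 1 is (1,2) = 114 − 48 = 66.
The remaining cell in row 2 is (2,1) = 114 − 62 = 52.
The remaining cell in column 1 is (3,1) = 114 − 69 = 45.
From column 2, 114 − (66 + 38) gives (3,2) = 10.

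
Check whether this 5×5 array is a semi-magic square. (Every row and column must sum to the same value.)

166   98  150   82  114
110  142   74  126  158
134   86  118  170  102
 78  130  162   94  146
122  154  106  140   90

Row 1: 166 + 98 + 150 + 82 + 114 = 610.
Row 2: 110 + 142 + 74 + 126 + 158 = 610.
Row 3: 134 + 86 + 118 + 170 + 102 = 610.
Row 4: 78 + 130 + 162 + 94 + 146 = 610.
Row 5: 122 + 154 + 106 + 140 + 90 = 612.
Column 1: 166 + 110 + 134 + 78 + 122 = 610.
Column 2: 98 + 142 + 86 + 130 + 154 = 610.
Column 3: 150 + 74 + 118 + 162 + 106 = 610.
Column 4: 82 + 126 + 170 + 94 + 140 = 612.
Column 5: 114 + 158 + 102 + 146 + 90 = 610.

No — column 4 sums to 612 but column 3 sums to 610.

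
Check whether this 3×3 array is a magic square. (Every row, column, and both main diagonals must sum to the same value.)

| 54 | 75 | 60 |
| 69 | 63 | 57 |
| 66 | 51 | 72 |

Row 1: 54 + 75 + 60 = 189.
Row 2: 69 + 63 + 57 = 189.
Row 3: 66 + 51 + 72 = 189.
Column 1: 54 + 69 + 66 = 189.
Column 2: 75 + 63 + 51 = 189.
Column 3: 60 + 57 + 72 = 189.
Main diagonal: 54 + 63 + 72 = 189.
Anti-diagonal: 60 + 63 + 66 = 189.
All lines sum to 189.

Yes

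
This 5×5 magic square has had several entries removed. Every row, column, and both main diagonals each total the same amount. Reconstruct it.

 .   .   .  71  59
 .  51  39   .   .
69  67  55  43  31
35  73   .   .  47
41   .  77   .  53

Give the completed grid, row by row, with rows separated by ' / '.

Row 3 is already complete: 69 + 67 + 55 + 43 + 31 = 265, so that is the magic constant.
Column 5: 59 + 31 + 47 + 53 + ? = 265, so (2,5) = 75.
Anti-diagonal: 59 + 55 + 73 + 41 + ? = 265, so (2,4) = 37.
Row 2: 51 + 39 + 37 + 75 + ? = 265, so (2,1) = 63.
The remaining cell in column 1 is (1,1) = 265 − 208 = 57.
Main diagonal needs 265; the known cells sum to 216, so (4,4) = 49.
The remaining cell in row 4 is (4,3) = 265 − 204 = 61.
From column 3, 265 − (39 + 55 + 61 + 77) gives (1,3) = 33.
The remaining cell in column 4 is (5,4) = 265 − 200 = 65.
The remaining cell in row 1 is (1,2) = 265 − 220 = 45.
Using row 5: 41 + 77 + 65 + 53 + ? → (5,2) = 265 − 236 = 29.

57 45 33 71 59 / 63 51 39 37 75 / 69 67 55 43 31 / 35 73 61 49 47 / 41 29 77 65 53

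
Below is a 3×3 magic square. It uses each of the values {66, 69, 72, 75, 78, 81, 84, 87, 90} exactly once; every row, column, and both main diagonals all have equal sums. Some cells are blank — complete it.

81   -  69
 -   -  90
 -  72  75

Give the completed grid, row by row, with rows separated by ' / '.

81 84 69 / 66 78 90 / 87 72 75

The 9 entries sum to 702, so each line sums to 702/3 = 234.
Row 1 needs 234; the known cells sum to 150, so (1,2) = 84.
The remaining cell in row 3 is (3,1) = 234 − 147 = 87.
Column 1 must total 234; the given cells sum to 168, so (2,1) = 66.
The remaining cell in column 2 is (2,2) = 234 − 156 = 78.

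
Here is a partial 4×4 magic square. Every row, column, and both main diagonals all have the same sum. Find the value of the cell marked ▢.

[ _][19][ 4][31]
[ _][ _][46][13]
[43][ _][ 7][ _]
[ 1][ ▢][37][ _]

Column 3 is complete and sums to 94; that is the magic constant.
Row 1 needs 94; the known cells sum to 54, so (1,1) = 40.
The remaining cell in column 1 is (2,1) = 94 − 84 = 10.
Anti-diagonal needs 94; the known cells sum to 78, so (3,2) = 16.
Row 2: 10 + 46 + 13 + ? = 94, so (2,2) = 25.
Using row 3: 43 + 16 + 7 + ? → (3,4) = 94 − 66 = 28.
The remaining cell in column 2 is (4,2) = 94 − 60 = 34.

34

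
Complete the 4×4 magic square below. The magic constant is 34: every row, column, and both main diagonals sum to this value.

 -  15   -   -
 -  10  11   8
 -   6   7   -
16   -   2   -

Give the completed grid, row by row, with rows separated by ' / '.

4 15 14 1 / 5 10 11 8 / 9 6 7 12 / 16 3 2 13

The remaining cell in row 2 is (2,1) = 34 − 29 = 5.
The remaining cell in column 2 is (4,2) = 34 − 31 = 3.
Column 3: 11 + 7 + 2 + ? = 34, so (1,3) = 14.
Using anti-diagonal: 11 + 6 + 16 + ? → (1,4) = 34 − 33 = 1.
Row 1 needs 34; the known cells sum to 30, so (1,1) = 4.
From row 4, 34 − (16 + 3 + 2) gives (4,4) = 13.
From column 1, 34 − (4 + 5 + 16) gives (3,1) = 9.
From column 4, 34 − (1 + 8 + 13) gives (3,4) = 12.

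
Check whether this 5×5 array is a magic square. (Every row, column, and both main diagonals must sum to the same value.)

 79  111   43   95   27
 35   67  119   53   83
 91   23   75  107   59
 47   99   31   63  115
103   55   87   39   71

Row 1: 79 + 111 + 43 + 95 + 27 = 355.
Row 2: 35 + 67 + 119 + 53 + 83 = 357.
Row 3: 91 + 23 + 75 + 107 + 59 = 355.
Row 4: 47 + 99 + 31 + 63 + 115 = 355.
Row 5: 103 + 55 + 87 + 39 + 71 = 355.
Column 1: 79 + 35 + 91 + 47 + 103 = 355.
Column 2: 111 + 67 + 23 + 99 + 55 = 355.
Column 3: 43 + 119 + 75 + 31 + 87 = 355.
Column 4: 95 + 53 + 107 + 63 + 39 = 357.
Column 5: 27 + 83 + 59 + 115 + 71 = 355.
Main diagonal: 79 + 67 + 75 + 63 + 71 = 355.
Anti-diagonal: 27 + 53 + 75 + 99 + 103 = 357.

No — column 4 sums to 357 but column 5 sums to 355.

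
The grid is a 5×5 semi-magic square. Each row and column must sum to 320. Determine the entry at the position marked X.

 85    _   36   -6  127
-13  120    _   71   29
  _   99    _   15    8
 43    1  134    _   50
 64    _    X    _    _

-20

From row 1, 320 − (85 + 36 + (-6) + 127) gives (1,2) = 78.
Row 2: -13 + 120 + 71 + 29 + ? = 320, so (2,3) = 113.
Row 4 must total 320; the given cells sum to 228, so (4,4) = 92.
Column 1 needs 320; the known cells sum to 179, so (3,1) = 141.
The remaining cell in column 2 is (5,2) = 320 − 298 = 22.
Column 4 needs 320; the known cells sum to 172, so (5,4) = 148.
Column 5 must total 320; the given cells sum to 214, so (5,5) = 106.
The remaining cell in row 3 is (3,3) = 320 − 263 = 57.
From row 5, 320 − (64 + 22 + 148 + 106) gives (5,3) = -20.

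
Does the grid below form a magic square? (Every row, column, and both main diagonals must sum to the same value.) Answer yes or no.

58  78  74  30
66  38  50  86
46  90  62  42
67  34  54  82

No — row 3 sums to 240 but column 1 sums to 237.

Row 1: 58 + 78 + 74 + 30 = 240.
Row 2: 66 + 38 + 50 + 86 = 240.
Row 3: 46 + 90 + 62 + 42 = 240.
Row 4: 67 + 34 + 54 + 82 = 237.
Column 1: 58 + 66 + 46 + 67 = 237.
Column 2: 78 + 38 + 90 + 34 = 240.
Column 3: 74 + 50 + 62 + 54 = 240.
Column 4: 30 + 86 + 42 + 82 = 240.
Main diagonal: 58 + 38 + 62 + 82 = 240.
Anti-diagonal: 30 + 50 + 90 + 67 = 237.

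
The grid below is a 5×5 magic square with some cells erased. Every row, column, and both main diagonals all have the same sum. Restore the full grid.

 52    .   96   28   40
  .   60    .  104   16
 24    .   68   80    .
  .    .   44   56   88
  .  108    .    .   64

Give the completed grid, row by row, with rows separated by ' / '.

Main diagonal is already complete: 52 + 60 + 68 + 56 + 64 = 300, so that is the magic constant.
Row 1 needs 300; the known cells sum to 216, so (1,2) = 84.
The remaining cell in column 4 is (5,4) = 300 − 268 = 32.
Column 5 needs 300; the known cells sum to 208, so (3,5) = 92.
Row 3 needs 300; the known cells sum to 264, so (3,2) = 36.
From column 2, 300 − (84 + 60 + 36 + 108) gives (4,2) = 12.
Anti-diagonal: 40 + 104 + 68 + 12 + ? = 300, so (5,1) = 76.
The remaining cell in row 4 is (4,1) = 300 − 200 = 100.
Row 5 needs 300; the known cells sum to 280, so (5,3) = 20.
Column 1: 52 + 24 + 100 + 76 + ? = 300, so (2,1) = 48.
Column 3 must total 300; the given cells sum to 228, so (2,3) = 72.

52 84 96 28 40 / 48 60 72 104 16 / 24 36 68 80 92 / 100 12 44 56 88 / 76 108 20 32 64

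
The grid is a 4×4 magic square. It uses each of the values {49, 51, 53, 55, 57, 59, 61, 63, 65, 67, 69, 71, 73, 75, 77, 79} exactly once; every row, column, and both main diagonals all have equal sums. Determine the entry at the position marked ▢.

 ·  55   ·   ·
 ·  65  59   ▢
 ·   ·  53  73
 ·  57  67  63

The 16 entries sum to 1024, so each line sums to 1024/4 = 256.
From row 4, 256 − (57 + 67 + 63) gives (4,1) = 69.
The remaining cell in column 2 is (3,2) = 256 − 177 = 79.
Using column 3: 59 + 53 + 67 + ? → (1,3) = 256 − 179 = 77.
From main diagonal, 256 − (65 + 53 + 63) gives (1,1) = 75.
From anti-diagonal, 256 − (59 + 79 + 69) gives (1,4) = 49.
Using row 3: 79 + 53 + 73 + ? → (3,1) = 256 − 205 = 51.
The remaining cell in column 1 is (2,1) = 256 − 195 = 61.
Using column 4: 49 + 73 + 63 + ? → (2,4) = 256 − 185 = 71.

71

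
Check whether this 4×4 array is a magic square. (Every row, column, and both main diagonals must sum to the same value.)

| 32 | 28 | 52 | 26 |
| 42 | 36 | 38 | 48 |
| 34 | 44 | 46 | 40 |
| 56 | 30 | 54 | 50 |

No — column 1 sums to 164 but column 3 sums to 190.

Row 1: 32 + 28 + 52 + 26 = 138.
Row 2: 42 + 36 + 38 + 48 = 164.
Row 3: 34 + 44 + 46 + 40 = 164.
Row 4: 56 + 30 + 54 + 50 = 190.
Column 1: 32 + 42 + 34 + 56 = 164.
Column 2: 28 + 36 + 44 + 30 = 138.
Column 3: 52 + 38 + 46 + 54 = 190.
Column 4: 26 + 48 + 40 + 50 = 164.
Main diagonal: 32 + 36 + 46 + 50 = 164.
Anti-diagonal: 26 + 38 + 44 + 56 = 164.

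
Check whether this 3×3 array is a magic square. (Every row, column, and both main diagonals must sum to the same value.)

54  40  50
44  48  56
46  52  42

Row 1: 54 + 40 + 50 = 144.
Row 2: 44 + 48 + 56 = 148.
Row 3: 46 + 52 + 42 = 140.
Column 1: 54 + 44 + 46 = 144.
Column 2: 40 + 48 + 52 = 140.
Column 3: 50 + 56 + 42 = 148.
Main diagonal: 54 + 48 + 42 = 144.
Anti-diagonal: 50 + 48 + 46 = 144.

No — row 3 sums to 140 but column 1 sums to 144.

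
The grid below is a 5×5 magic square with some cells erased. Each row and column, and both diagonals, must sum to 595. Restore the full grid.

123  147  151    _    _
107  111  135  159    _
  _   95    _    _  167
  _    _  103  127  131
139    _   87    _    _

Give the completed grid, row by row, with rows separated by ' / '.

Using row 2: 107 + 111 + 135 + 159 + ? → (2,5) = 595 − 512 = 83.
Column 3 needs 595; the known cells sum to 476, so (3,3) = 119.
Main diagonal must total 595; the given cells sum to 480, so (5,5) = 115.
From column 5, 595 − (83 + 167 + 131 + 115) gives (1,5) = 99.
Anti-diagonal: 99 + 159 + 119 + 139 + ? = 595, so (4,2) = 79.
Using row 1: 123 + 147 + 151 + 99 + ? → (1,4) = 595 − 520 = 75.
Using row 4: 79 + 103 + 127 + 131 + ? → (4,1) = 595 − 440 = 155.
Using column 1: 123 + 107 + 155 + 139 + ? → (3,1) = 595 − 524 = 71.
Using column 2: 147 + 111 + 95 + 79 + ? → (5,2) = 595 − 432 = 163.
Row 3: 71 + 95 + 119 + 167 + ? = 595, so (3,4) = 143.
The remaining cell in row 5 is (5,4) = 595 − 504 = 91.

123 147 151 75 99 / 107 111 135 159 83 / 71 95 119 143 167 / 155 79 103 127 131 / 139 163 87 91 115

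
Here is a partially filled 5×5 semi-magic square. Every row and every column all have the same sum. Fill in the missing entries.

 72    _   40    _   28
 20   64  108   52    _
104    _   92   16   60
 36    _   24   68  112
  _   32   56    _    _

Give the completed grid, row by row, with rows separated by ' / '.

72 96 40 84 28 / 20 64 108 52 76 / 104 48 92 16 60 / 36 80 24 68 112 / 88 32 56 100 44

Column 3 is already complete: 40 + 108 + 92 + 24 + 56 = 320, so that is the magic constant.
The remaining cell in row 2 is (2,5) = 320 − 244 = 76.
The remaining cell in row 3 is (3,2) = 320 − 272 = 48.
Row 4: 36 + 24 + 68 + 112 + ? = 320, so (4,2) = 80.
Column 1 must total 320; the given cells sum to 232, so (5,1) = 88.
The remaining cell in column 2 is (1,2) = 320 − 224 = 96.
Column 5: 28 + 76 + 60 + 112 + ? = 320, so (5,5) = 44.
Using row 1: 72 + 96 + 40 + 28 + ? → (1,4) = 320 − 236 = 84.
Row 5 needs 320; the known cells sum to 220, so (5,4) = 100.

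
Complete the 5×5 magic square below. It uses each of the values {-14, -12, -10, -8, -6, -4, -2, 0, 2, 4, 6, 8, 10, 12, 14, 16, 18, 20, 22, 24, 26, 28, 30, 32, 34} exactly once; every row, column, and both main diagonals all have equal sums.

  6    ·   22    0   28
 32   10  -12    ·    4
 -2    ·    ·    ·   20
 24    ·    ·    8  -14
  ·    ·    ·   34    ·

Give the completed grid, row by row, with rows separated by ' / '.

The 25 entries sum to 250, so each line sums to 250/5 = 50.
Using row 1: 6 + 22 + 0 + 28 + ? → (1,2) = 50 − 56 = -6.
Using row 2: 32 + 10 + (-12) + 4 + ? → (2,4) = 50 − 34 = 16.
Column 1 must total 50; the given cells sum to 60, so (5,1) = -10.
Using column 4: 0 + 16 + 8 + 34 + ? → (3,4) = 50 − 58 = -8.
From column 5, 50 − (28 + 4 + 20 + (-14)) gives (5,5) = 12.
Using main diagonal: 6 + 10 + 8 + 12 + ? → (3,3) = 50 − 36 = 14.
Anti-diagonal: 28 + 16 + 14 + (-10) + ? = 50, so (4,2) = 2.
Row 3 needs 50; the known cells sum to 24, so (3,2) = 26.
Row 4 needs 50; the known cells sum to 20, so (4,3) = 30.
Column 2: -6 + 10 + 26 + 2 + ? = 50, so (5,2) = 18.
Column 3 must total 50; the given cells sum to 54, so (5,3) = -4.

6 -6 22 0 28 / 32 10 -12 16 4 / -2 26 14 -8 20 / 24 2 30 8 -14 / -10 18 -4 34 12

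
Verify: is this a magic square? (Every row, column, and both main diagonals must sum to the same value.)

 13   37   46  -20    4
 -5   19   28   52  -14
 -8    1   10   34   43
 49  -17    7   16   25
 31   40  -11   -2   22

Row 1: 13 + 37 + 46 + (-20) + 4 = 80.
Row 2: -5 + 19 + 28 + 52 + (-14) = 80.
Row 3: -8 + 1 + 10 + 34 + 43 = 80.
Row 4: 49 + (-17) + 7 + 16 + 25 = 80.
Row 5: 31 + 40 + (-11) + (-2) + 22 = 80.
Column 1: 13 + (-5) + (-8) + 49 + 31 = 80.
Column 2: 37 + 19 + 1 + (-17) + 40 = 80.
Column 3: 46 + 28 + 10 + 7 + (-11) = 80.
Column 4: -20 + 52 + 34 + 16 + (-2) = 80.
Column 5: 4 + (-14) + 43 + 25 + 22 = 80.
Main diagonal: 13 + 19 + 10 + 16 + 22 = 80.
Anti-diagonal: 4 + 52 + 10 + (-17) + 31 = 80.
All lines sum to 80.

Yes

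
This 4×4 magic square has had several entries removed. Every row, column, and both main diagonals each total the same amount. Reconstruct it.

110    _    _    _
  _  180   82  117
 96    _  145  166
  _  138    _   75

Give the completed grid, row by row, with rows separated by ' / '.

Main diagonal is already complete: 110 + 180 + 145 + 75 = 510, so that is the magic constant.
From row 2, 510 − (180 + 82 + 117) gives (2,1) = 131.
The remaining cell in row 3 is (3,2) = 510 − 407 = 103.
The remaining cell in column 1 is (4,1) = 510 − 337 = 173.
Column 2: 180 + 103 + 138 + ? = 510, so (1,2) = 89.
Column 4 must total 510; the given cells sum to 358, so (1,4) = 152.
Row 1 needs 510; the known cells sum to 351, so (1,3) = 159.
From row 4, 510 − (173 + 138 + 75) gives (4,3) = 124.

110 89 159 152 / 131 180 82 117 / 96 103 145 166 / 173 138 124 75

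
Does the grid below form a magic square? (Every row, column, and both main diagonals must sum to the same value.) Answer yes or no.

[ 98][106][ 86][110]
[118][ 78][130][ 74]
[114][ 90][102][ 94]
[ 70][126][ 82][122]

Row 1: 98 + 106 + 86 + 110 = 400.
Row 2: 118 + 78 + 130 + 74 = 400.
Row 3: 114 + 90 + 102 + 94 = 400.
Row 4: 70 + 126 + 82 + 122 = 400.
Column 1: 98 + 118 + 114 + 70 = 400.
Column 2: 106 + 78 + 90 + 126 = 400.
Column 3: 86 + 130 + 102 + 82 = 400.
Column 4: 110 + 74 + 94 + 122 = 400.
Main diagonal: 98 + 78 + 102 + 122 = 400.
Anti-diagonal: 110 + 130 + 90 + 70 = 400.
All lines sum to 400.

Yes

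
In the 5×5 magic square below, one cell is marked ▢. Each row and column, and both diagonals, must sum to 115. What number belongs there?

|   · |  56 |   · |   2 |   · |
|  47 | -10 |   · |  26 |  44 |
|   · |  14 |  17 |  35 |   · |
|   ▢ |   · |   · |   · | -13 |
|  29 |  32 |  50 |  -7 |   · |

5

From row 2, 115 − (47 + (-10) + 26 + 44) gives (2,3) = 8.
The remaining cell in row 5 is (5,5) = 115 − 104 = 11.
The remaining cell in column 2 is (4,2) = 115 − 92 = 23.
Using column 4: 2 + 26 + 35 + (-7) + ? → (4,4) = 115 − 56 = 59.
Main diagonal: -10 + 17 + 59 + 11 + ? = 115, so (1,1) = 38.
Anti-diagonal needs 115; the known cells sum to 95, so (1,5) = 20.
Row 1 needs 115; the known cells sum to 116, so (1,3) = -1.
Column 3 must total 115; the given cells sum to 74, so (4,3) = 41.
Using column 5: 20 + 44 + (-13) + 11 + ? → (3,5) = 115 − 62 = 53.
Row 3 needs 115; the known cells sum to 119, so (3,1) = -4.
Using row 4: 23 + 41 + 59 + (-13) + ? → (4,1) = 115 − 110 = 5.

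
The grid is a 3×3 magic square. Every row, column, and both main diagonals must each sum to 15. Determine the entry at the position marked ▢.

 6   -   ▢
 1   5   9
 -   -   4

2

Using column 1: 6 + 1 + ? → (3,1) = 15 − 7 = 8.
Column 3: 9 + 4 + ? = 15, so (1,3) = 2.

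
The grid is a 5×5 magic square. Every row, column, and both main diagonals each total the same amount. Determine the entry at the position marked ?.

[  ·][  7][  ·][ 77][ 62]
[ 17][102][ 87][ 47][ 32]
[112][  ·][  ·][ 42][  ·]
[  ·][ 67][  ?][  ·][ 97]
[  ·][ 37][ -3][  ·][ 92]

Row 2 is complete and sums to 285; that is the magic constant.
The remaining cell in column 2 is (3,2) = 285 − 213 = 72.
The remaining cell in column 5 is (3,5) = 285 − 283 = 2.
Using row 3: 112 + 72 + 42 + 2 + ? → (3,3) = 285 − 228 = 57.
From anti-diagonal, 285 − (62 + 47 + 57 + 67) gives (5,1) = 52.
The remaining cell in row 5 is (5,4) = 285 − 178 = 107.
Using column 4: 77 + 47 + 42 + 107 + ? → (4,4) = 285 − 273 = 12.
Main diagonal must total 285; the given cells sum to 263, so (1,1) = 22.
Row 1: 22 + 7 + 77 + 62 + ? = 285, so (1,3) = 117.
Using column 1: 22 + 17 + 112 + 52 + ? → (4,1) = 285 − 203 = 82.
The remaining cell in column 3 is (4,3) = 285 − 258 = 27.

27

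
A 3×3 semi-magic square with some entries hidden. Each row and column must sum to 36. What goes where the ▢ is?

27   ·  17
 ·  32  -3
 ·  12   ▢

Row 1: 27 + 17 + ? = 36, so (1,2) = -8.
Row 2: 32 + (-3) + ? = 36, so (2,1) = 7.
Using column 1: 27 + 7 + ? → (3,1) = 36 − 34 = 2.
Column 3 must total 36; the given cells sum to 14, so (3,3) = 22.

22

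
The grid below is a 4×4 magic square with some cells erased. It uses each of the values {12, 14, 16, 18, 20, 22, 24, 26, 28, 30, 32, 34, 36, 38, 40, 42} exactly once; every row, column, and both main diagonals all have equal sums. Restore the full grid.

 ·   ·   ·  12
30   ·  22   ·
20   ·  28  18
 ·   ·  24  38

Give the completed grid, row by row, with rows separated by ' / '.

The 16 entries sum to 432, so each line sums to 432/4 = 108.
Using row 3: 20 + 28 + 18 + ? → (3,2) = 108 − 66 = 42.
Column 3 must total 108; the given cells sum to 74, so (1,3) = 34.
The remaining cell in column 4 is (2,4) = 108 − 68 = 40.
Anti-diagonal needs 108; the known cells sum to 76, so (4,1) = 32.
Row 2 must total 108; the given cells sum to 92, so (2,2) = 16.
The remaining cell in row 4 is (4,2) = 108 − 94 = 14.
Column 1: 30 + 20 + 32 + ? = 108, so (1,1) = 26.
From column 2, 108 − (16 + 42 + 14) gives (1,2) = 36.

26 36 34 12 / 30 16 22 40 / 20 42 28 18 / 32 14 24 38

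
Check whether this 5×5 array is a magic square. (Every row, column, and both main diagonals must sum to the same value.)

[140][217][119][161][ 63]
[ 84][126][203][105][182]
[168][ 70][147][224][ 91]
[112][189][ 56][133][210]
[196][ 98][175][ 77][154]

Row 1: 140 + 217 + 119 + 161 + 63 = 700.
Row 2: 84 + 126 + 203 + 105 + 182 = 700.
Row 3: 168 + 70 + 147 + 224 + 91 = 700.
Row 4: 112 + 189 + 56 + 133 + 210 = 700.
Row 5: 196 + 98 + 175 + 77 + 154 = 700.
Column 1: 140 + 84 + 168 + 112 + 196 = 700.
Column 2: 217 + 126 + 70 + 189 + 98 = 700.
Column 3: 119 + 203 + 147 + 56 + 175 = 700.
Column 4: 161 + 105 + 224 + 133 + 77 = 700.
Column 5: 63 + 182 + 91 + 210 + 154 = 700.
Main diagonal: 140 + 126 + 147 + 133 + 154 = 700.
Anti-diagonal: 63 + 105 + 147 + 189 + 196 = 700.
All lines sum to 700.

Yes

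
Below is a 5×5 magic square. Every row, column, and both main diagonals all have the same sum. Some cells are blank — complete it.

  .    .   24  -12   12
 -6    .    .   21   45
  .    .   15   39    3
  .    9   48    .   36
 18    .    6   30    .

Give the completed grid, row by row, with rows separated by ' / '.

Anti-diagonal is already complete: 12 + 21 + 15 + 9 + 18 = 75, so that is the magic constant.
Column 3 must total 75; the given cells sum to 93, so (2,3) = -18.
Using column 4: -12 + 21 + 39 + 30 + ? → (4,4) = 75 − 78 = -3.
Column 5 needs 75; the known cells sum to 96, so (5,5) = -21.
Row 2: -6 + (-18) + 21 + 45 + ? = 75, so (2,2) = 33.
From row 4, 75 − (9 + 48 + (-3) + 36) gives (4,1) = -15.
Row 5 must total 75; the given cells sum to 33, so (5,2) = 42.
Using main diagonal: 33 + 15 + (-3) + (-21) + ? → (1,1) = 75 − 24 = 51.
From row 1, 75 − (51 + 24 + (-12) + 12) gives (1,2) = 0.
From column 1, 75 − (51 + (-6) + (-15) + 18) gives (3,1) = 27.
The remaining cell in column 2 is (3,2) = 75 − 84 = -9.

51 0 24 -12 12 / -6 33 -18 21 45 / 27 -9 15 39 3 / -15 9 48 -3 36 / 18 42 6 30 -21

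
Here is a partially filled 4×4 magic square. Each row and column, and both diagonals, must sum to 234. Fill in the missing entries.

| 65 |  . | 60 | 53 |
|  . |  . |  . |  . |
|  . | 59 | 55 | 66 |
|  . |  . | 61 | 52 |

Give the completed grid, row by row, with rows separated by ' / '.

65 56 60 53 / 51 62 58 63 / 54 59 55 66 / 64 57 61 52

From row 1, 234 − (65 + 60 + 53) gives (1,2) = 56.
Using row 3: 59 + 55 + 66 + ? → (3,1) = 234 − 180 = 54.
Column 3 needs 234; the known cells sum to 176, so (2,3) = 58.
The remaining cell in column 4 is (2,4) = 234 − 171 = 63.
Main diagonal needs 234; the known cells sum to 172, so (2,2) = 62.
Anti-diagonal needs 234; the known cells sum to 170, so (4,1) = 64.
Row 2 must total 234; the given cells sum to 183, so (2,1) = 51.
Row 4 must total 234; the given cells sum to 177, so (4,2) = 57.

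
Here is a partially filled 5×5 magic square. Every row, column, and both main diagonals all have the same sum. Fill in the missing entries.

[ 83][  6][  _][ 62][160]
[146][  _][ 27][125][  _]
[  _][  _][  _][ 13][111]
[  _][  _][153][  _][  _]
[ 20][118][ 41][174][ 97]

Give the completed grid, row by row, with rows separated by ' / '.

83 6 139 62 160 / 146 104 27 125 48 / 69 167 90 13 111 / 132 55 153 76 34 / 20 118 41 174 97

Row 5 is already complete: 20 + 118 + 41 + 174 + 97 = 450, so that is the magic constant.
Row 1: 83 + 6 + 62 + 160 + ? = 450, so (1,3) = 139.
Using column 3: 139 + 27 + 153 + 41 + ? → (3,3) = 450 − 360 = 90.
Column 4: 62 + 125 + 13 + 174 + ? = 450, so (4,4) = 76.
From main diagonal, 450 − (83 + 90 + 76 + 97) gives (2,2) = 104.
Using anti-diagonal: 160 + 125 + 90 + 20 + ? → (4,2) = 450 − 395 = 55.
Row 2: 146 + 104 + 27 + 125 + ? = 450, so (2,5) = 48.
Column 2 must total 450; the given cells sum to 283, so (3,2) = 167.
Column 5 needs 450; the known cells sum to 416, so (4,5) = 34.
Using row 3: 167 + 90 + 13 + 111 + ? → (3,1) = 450 − 381 = 69.
Row 4 needs 450; the known cells sum to 318, so (4,1) = 132.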